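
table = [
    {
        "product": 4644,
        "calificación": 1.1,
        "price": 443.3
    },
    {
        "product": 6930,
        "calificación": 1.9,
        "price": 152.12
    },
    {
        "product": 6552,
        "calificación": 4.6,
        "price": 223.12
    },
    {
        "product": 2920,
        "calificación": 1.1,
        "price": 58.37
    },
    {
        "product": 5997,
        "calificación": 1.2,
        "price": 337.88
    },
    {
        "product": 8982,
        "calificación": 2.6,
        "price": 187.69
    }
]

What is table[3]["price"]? 58.37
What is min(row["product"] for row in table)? 2920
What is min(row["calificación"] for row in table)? 1.1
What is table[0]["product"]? 4644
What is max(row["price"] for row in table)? 443.3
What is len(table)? 6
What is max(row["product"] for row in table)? 8982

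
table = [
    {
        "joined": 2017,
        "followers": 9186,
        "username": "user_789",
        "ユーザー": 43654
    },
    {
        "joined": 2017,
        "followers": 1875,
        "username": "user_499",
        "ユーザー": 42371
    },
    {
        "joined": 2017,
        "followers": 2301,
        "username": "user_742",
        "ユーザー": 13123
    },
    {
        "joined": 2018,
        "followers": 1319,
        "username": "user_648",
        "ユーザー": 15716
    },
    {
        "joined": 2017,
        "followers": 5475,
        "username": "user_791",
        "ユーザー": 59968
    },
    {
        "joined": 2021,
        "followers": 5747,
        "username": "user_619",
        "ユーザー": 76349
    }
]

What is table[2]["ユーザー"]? 13123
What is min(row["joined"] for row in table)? 2017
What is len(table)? 6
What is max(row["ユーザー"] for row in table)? 76349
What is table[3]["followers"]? 1319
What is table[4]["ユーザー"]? 59968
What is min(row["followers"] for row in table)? 1319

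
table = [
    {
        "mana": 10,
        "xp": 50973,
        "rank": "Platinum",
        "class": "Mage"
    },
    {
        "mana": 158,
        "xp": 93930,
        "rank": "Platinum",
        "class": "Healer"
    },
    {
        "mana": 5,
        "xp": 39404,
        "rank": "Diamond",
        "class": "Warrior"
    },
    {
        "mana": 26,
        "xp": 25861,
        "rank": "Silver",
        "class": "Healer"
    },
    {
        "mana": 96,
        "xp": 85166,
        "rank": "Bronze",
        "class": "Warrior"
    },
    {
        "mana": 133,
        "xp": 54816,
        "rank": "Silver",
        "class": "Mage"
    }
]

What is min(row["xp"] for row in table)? 25861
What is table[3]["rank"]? "Silver"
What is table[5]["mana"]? 133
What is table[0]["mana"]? 10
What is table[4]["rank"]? "Bronze"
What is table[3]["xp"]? 25861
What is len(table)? 6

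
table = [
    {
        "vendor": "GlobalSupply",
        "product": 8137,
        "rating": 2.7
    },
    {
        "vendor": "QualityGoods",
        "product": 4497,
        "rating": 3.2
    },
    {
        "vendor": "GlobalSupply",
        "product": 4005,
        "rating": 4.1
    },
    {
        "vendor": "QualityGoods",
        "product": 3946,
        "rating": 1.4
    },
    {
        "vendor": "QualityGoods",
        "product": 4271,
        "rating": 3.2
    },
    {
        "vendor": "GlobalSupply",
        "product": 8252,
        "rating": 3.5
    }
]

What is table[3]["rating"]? 1.4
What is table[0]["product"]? 8137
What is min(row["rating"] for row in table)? 1.4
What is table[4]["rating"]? 3.2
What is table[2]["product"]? 4005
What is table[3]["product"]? 3946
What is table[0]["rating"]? 2.7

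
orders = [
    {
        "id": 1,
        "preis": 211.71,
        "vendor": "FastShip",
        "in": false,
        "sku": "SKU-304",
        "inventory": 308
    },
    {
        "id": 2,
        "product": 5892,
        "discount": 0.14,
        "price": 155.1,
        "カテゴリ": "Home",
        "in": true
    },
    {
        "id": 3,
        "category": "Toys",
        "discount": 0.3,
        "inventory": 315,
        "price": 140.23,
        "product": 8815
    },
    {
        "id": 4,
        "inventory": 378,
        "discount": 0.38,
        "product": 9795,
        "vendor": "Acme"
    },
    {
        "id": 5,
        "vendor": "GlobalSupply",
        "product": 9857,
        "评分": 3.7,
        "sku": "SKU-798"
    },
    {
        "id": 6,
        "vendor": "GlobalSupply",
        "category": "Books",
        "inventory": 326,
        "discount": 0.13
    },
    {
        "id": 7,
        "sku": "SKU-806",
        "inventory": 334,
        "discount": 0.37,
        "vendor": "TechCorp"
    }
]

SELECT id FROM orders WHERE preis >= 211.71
[1]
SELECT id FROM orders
[1, 2, 3, 4, 5, 6, 7]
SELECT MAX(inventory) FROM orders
378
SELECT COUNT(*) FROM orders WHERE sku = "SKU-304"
1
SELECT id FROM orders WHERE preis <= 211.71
[1]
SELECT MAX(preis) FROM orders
211.71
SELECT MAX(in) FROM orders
True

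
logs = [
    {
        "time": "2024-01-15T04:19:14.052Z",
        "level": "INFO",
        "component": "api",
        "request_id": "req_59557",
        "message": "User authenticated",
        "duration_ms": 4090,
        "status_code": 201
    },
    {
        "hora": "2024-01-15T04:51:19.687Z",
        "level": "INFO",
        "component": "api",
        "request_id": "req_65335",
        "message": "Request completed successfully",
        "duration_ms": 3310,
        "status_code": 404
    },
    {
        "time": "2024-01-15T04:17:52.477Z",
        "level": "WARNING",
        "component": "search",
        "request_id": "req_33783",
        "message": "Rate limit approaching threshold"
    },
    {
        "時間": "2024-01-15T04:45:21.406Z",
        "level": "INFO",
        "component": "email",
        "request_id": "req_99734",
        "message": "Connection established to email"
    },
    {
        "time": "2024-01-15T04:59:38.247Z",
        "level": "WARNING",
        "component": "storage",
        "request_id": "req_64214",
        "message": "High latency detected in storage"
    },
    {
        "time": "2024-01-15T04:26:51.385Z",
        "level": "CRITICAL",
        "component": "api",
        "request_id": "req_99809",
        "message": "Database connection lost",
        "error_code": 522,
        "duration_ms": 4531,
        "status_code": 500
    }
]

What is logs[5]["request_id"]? "req_99809"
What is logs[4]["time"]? "2024-01-15T04:59:38.247Z"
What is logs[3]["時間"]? "2024-01-15T04:45:21.406Z"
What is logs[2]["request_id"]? "req_33783"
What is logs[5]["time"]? "2024-01-15T04:26:51.385Z"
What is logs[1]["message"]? "Request completed successfully"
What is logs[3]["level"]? "INFO"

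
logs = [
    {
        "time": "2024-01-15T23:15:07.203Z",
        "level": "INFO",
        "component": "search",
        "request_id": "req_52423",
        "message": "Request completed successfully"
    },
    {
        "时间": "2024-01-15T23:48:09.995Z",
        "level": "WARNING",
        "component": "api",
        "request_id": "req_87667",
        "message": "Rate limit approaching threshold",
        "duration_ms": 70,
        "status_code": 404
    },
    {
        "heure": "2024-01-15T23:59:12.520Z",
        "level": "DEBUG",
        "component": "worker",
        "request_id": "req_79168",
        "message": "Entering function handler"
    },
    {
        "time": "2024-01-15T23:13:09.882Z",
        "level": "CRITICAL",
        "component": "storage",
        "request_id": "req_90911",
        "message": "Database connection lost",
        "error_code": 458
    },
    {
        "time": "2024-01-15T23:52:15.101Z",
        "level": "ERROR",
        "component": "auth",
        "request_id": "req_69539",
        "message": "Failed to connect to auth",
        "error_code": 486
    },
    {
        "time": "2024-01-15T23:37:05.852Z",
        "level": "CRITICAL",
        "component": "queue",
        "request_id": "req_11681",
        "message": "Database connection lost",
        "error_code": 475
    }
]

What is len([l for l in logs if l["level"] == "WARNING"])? 1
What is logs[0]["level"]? "INFO"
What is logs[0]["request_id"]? "req_52423"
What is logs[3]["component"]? "storage"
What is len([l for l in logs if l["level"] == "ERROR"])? 1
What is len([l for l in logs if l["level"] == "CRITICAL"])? 2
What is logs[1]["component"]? "api"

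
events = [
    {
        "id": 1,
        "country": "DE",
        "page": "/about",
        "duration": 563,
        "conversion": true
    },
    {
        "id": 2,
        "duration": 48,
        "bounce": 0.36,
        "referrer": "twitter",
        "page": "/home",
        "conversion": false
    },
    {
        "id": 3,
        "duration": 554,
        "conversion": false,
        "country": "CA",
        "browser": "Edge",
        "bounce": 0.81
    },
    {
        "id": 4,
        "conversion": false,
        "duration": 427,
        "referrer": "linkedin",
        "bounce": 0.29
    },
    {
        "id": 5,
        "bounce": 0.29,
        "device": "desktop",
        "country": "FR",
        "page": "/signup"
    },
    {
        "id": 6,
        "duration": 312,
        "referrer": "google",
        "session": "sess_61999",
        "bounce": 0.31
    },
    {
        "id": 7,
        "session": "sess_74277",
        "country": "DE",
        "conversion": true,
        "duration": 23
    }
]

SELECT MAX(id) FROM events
7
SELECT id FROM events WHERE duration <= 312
[2, 6, 7]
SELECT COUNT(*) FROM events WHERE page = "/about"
1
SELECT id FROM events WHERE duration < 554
[2, 4, 6, 7]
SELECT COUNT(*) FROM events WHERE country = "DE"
2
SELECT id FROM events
[1, 2, 3, 4, 5, 6, 7]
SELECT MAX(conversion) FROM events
True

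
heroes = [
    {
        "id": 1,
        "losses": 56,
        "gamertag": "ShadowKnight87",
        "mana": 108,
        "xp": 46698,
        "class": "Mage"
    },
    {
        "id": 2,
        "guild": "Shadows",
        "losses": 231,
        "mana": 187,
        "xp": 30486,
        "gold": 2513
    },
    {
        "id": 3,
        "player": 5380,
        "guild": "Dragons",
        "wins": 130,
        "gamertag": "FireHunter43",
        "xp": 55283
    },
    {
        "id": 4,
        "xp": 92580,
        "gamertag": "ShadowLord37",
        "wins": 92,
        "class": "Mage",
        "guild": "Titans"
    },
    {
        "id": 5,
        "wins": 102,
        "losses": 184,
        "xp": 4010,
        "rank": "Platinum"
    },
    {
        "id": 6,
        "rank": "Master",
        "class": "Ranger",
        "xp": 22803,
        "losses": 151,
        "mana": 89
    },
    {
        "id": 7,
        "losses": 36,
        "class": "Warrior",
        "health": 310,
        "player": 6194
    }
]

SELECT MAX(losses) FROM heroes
231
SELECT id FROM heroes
[1, 2, 3, 4, 5, 6, 7]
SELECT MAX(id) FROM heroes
7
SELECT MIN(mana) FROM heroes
89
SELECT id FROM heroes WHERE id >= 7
[7]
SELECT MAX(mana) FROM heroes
187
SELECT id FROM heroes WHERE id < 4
[1, 2, 3]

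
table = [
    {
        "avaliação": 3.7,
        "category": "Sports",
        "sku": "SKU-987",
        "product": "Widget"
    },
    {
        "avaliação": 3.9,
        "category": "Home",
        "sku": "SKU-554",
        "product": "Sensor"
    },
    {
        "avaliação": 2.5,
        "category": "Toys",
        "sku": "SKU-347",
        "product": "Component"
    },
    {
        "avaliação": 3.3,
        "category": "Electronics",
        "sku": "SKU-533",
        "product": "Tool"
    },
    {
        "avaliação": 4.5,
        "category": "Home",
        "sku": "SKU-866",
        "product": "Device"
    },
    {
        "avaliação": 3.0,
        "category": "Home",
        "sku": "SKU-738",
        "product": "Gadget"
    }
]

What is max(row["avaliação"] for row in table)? 4.5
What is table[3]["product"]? "Tool"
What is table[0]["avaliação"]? 3.7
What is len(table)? 6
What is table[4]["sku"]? "SKU-866"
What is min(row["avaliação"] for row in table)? 2.5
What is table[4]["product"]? "Device"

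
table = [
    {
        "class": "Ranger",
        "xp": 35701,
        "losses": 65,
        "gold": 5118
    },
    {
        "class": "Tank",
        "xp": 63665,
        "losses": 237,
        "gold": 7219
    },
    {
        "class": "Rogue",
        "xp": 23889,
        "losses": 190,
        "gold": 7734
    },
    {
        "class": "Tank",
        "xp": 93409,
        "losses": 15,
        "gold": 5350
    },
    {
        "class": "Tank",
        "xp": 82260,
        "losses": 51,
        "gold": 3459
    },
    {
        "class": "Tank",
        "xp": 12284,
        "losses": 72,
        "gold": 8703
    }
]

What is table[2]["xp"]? 23889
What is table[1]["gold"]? 7219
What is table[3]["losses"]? 15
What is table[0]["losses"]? 65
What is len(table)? 6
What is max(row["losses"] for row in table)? 237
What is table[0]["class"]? "Ranger"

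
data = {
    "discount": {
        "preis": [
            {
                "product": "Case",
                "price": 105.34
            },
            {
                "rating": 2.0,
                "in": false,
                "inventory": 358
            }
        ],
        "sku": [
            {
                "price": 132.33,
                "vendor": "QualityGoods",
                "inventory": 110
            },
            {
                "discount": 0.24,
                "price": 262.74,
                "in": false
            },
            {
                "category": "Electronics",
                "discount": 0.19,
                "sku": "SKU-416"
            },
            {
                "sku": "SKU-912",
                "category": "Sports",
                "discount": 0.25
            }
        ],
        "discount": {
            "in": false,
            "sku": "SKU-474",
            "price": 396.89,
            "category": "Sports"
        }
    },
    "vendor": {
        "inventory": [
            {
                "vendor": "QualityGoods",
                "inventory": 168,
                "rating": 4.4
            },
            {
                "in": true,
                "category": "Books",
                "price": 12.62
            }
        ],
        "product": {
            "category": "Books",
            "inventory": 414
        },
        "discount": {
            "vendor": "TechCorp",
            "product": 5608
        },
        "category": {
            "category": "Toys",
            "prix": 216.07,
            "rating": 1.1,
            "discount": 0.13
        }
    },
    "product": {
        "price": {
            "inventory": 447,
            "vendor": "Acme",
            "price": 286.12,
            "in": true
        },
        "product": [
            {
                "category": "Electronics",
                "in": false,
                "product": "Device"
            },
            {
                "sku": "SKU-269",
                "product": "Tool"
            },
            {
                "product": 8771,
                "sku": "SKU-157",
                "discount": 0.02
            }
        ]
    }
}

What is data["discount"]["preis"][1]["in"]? False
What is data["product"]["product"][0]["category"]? "Electronics"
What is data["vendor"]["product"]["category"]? "Books"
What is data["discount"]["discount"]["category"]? "Sports"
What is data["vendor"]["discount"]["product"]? 5608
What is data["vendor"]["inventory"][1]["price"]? 12.62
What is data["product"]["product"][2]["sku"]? "SKU-157"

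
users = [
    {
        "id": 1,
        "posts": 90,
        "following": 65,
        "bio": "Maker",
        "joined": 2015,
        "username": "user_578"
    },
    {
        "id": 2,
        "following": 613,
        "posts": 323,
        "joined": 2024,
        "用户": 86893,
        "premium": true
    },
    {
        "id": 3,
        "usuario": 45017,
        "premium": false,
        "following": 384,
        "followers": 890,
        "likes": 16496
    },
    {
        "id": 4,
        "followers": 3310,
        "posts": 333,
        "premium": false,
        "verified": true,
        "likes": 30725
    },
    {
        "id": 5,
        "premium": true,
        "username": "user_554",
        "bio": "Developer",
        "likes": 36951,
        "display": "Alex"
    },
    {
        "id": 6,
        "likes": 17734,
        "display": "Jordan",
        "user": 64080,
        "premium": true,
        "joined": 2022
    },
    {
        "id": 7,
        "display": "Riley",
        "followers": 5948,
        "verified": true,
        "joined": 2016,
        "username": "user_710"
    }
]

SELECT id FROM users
[1, 2, 3, 4, 5, 6, 7]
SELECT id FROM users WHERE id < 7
[1, 2, 3, 4, 5, 6]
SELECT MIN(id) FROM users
1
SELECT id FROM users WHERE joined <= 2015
[1]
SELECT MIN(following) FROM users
65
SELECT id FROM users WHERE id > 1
[2, 3, 4, 5, 6, 7]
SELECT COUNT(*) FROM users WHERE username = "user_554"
1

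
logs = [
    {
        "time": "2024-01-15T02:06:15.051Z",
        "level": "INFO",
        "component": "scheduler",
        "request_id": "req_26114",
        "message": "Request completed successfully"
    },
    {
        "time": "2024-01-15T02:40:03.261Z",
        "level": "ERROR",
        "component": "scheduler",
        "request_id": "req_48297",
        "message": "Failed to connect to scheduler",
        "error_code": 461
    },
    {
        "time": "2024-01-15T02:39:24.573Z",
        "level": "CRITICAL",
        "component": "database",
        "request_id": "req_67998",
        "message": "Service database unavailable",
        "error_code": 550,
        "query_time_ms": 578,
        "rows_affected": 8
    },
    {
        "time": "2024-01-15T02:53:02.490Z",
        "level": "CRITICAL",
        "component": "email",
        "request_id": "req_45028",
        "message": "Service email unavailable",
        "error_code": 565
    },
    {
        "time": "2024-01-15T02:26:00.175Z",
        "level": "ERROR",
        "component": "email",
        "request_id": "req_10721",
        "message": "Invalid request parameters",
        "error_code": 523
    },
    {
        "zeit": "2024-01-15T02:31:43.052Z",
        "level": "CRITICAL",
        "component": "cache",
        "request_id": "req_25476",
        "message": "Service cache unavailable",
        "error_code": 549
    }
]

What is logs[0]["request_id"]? "req_26114"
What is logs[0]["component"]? "scheduler"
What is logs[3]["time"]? "2024-01-15T02:53:02.490Z"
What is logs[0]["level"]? "INFO"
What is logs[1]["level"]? "ERROR"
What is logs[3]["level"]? "CRITICAL"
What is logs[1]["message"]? "Failed to connect to scheduler"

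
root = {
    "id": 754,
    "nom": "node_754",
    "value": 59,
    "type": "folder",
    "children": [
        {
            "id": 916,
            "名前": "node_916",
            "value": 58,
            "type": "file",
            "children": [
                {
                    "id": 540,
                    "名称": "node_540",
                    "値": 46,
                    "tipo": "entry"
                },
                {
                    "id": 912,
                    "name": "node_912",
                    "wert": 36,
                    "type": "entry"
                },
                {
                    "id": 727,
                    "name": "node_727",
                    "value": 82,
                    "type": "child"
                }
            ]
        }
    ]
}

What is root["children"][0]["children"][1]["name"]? "node_912"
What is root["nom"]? "node_754"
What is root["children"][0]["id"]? 916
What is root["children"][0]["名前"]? "node_916"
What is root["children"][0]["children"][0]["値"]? 46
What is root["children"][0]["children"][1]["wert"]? 36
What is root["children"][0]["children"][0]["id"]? 540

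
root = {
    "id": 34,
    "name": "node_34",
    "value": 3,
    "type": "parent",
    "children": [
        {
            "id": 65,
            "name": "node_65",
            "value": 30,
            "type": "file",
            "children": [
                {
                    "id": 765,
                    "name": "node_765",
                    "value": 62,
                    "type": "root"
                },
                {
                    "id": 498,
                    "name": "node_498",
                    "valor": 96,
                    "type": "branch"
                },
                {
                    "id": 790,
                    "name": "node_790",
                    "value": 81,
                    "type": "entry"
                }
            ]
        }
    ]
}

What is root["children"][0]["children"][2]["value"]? 81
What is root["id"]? 34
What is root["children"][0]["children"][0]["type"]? "root"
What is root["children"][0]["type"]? "file"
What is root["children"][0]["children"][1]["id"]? 498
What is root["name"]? "node_34"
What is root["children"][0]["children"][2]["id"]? 790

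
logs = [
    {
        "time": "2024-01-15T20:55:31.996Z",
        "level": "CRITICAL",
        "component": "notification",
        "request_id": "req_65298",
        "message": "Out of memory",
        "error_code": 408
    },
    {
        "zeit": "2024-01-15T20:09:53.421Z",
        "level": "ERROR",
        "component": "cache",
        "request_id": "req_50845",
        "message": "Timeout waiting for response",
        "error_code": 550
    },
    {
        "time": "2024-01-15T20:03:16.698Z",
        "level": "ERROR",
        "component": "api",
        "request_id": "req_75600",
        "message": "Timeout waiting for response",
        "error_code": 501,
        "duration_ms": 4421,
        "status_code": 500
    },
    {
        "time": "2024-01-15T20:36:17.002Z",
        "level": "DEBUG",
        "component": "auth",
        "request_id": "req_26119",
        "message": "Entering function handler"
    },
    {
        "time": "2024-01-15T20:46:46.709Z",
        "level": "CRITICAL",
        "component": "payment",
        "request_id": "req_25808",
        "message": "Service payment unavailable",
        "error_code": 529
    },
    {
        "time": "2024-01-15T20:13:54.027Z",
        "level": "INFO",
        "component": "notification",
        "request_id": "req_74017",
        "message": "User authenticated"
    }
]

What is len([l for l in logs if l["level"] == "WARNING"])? 0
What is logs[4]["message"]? "Service payment unavailable"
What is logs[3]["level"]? "DEBUG"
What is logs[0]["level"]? "CRITICAL"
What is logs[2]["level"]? "ERROR"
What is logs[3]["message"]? "Entering function handler"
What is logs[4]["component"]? "payment"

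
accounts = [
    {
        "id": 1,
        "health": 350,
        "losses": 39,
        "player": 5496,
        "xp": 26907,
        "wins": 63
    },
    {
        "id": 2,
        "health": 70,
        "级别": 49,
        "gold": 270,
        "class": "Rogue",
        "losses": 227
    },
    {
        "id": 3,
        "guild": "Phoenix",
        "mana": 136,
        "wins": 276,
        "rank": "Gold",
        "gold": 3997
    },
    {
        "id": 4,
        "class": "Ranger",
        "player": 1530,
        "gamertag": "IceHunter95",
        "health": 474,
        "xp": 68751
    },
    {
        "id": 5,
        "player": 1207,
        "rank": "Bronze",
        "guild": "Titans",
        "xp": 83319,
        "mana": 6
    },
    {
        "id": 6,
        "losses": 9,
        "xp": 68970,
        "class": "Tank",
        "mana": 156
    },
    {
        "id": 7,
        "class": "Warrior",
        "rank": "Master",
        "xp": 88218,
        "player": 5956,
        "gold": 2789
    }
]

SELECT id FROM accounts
[1, 2, 3, 4, 5, 6, 7]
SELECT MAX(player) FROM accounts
5956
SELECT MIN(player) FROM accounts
1207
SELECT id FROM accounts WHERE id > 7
[]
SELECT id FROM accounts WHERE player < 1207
[]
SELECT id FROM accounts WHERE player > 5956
[]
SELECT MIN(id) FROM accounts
1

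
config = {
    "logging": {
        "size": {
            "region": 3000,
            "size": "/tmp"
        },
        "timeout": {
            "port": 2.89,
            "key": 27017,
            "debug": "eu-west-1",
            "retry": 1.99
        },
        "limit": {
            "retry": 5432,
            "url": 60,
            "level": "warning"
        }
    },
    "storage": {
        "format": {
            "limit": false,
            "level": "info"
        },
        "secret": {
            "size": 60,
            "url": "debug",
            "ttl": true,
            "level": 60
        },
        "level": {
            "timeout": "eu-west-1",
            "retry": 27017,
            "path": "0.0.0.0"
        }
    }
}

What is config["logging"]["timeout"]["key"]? 27017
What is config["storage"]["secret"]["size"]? 60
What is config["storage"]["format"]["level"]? "info"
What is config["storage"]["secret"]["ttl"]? True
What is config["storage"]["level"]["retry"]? 27017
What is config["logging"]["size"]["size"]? "/tmp"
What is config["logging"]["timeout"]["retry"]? 1.99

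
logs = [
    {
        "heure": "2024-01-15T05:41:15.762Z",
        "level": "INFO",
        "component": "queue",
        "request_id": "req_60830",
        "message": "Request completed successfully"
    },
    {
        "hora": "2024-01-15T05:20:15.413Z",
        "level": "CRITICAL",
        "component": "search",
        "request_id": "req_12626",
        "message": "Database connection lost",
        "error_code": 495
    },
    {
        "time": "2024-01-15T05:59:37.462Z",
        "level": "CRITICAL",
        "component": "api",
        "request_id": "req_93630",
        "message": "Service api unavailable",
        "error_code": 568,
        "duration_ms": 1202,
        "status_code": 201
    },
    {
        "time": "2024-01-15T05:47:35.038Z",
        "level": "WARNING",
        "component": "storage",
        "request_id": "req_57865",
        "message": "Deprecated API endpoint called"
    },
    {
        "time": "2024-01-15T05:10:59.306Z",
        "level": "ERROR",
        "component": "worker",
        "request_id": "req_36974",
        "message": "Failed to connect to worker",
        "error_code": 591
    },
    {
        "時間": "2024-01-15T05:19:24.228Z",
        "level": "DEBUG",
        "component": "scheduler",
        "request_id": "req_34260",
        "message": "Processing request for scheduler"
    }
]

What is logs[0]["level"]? "INFO"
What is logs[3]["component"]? "storage"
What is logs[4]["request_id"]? "req_36974"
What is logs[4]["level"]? "ERROR"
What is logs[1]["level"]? "CRITICAL"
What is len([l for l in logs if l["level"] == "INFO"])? 1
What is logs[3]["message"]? "Deprecated API endpoint called"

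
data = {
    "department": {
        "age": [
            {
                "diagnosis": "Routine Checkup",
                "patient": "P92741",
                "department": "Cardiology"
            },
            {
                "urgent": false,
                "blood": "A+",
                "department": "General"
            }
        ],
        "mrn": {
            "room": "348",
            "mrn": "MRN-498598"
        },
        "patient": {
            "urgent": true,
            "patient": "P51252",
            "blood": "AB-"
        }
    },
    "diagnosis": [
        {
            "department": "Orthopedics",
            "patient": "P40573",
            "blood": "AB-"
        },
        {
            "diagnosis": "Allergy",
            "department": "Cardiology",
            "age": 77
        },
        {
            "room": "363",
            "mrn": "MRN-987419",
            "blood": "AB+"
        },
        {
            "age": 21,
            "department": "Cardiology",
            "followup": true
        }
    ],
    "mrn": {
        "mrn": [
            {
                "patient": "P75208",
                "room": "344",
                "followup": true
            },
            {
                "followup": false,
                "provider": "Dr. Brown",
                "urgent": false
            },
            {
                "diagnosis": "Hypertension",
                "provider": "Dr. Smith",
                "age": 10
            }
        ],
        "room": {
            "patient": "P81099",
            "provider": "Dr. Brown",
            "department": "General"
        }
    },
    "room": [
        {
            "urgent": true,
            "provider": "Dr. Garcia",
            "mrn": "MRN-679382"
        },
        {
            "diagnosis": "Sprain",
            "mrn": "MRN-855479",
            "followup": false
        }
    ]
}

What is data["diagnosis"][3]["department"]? "Cardiology"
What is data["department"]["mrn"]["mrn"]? "MRN-498598"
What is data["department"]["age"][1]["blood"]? "A+"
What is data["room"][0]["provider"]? "Dr. Garcia"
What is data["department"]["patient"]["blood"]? "AB-"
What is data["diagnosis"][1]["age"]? 77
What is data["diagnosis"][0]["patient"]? "P40573"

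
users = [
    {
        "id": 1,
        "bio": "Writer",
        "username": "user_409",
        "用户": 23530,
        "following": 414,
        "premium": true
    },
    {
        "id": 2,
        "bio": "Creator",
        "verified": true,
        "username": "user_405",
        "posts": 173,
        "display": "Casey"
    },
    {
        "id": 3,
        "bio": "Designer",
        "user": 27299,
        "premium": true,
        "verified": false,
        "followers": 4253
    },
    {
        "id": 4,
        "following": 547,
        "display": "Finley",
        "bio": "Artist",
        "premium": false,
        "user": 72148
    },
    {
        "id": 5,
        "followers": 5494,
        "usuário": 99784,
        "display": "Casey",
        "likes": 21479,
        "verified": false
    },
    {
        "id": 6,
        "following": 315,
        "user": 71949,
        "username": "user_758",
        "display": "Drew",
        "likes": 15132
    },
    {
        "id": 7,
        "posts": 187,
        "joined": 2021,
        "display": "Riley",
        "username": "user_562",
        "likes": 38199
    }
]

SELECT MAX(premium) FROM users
True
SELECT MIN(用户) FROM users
23530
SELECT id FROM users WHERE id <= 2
[1, 2]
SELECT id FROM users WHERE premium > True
[]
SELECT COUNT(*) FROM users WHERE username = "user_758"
1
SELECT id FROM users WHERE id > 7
[]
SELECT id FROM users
[1, 2, 3, 4, 5, 6, 7]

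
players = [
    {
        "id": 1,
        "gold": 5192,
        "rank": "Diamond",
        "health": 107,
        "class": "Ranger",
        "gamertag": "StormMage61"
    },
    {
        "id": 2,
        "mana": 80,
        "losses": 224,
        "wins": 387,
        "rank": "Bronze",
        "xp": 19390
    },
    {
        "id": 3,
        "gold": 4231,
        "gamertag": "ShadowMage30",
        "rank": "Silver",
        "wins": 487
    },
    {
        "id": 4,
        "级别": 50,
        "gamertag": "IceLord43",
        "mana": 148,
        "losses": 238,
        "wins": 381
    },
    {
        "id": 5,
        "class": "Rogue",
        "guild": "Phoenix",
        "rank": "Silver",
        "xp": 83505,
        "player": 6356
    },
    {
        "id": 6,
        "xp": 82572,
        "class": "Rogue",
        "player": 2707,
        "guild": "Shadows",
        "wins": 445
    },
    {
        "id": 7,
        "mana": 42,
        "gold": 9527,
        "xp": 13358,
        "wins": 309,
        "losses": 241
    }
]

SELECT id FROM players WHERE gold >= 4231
[1, 3, 7]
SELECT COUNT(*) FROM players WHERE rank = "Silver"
2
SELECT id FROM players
[1, 2, 3, 4, 5, 6, 7]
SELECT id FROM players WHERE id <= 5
[1, 2, 3, 4, 5]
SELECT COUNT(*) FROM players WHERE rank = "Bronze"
1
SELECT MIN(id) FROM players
1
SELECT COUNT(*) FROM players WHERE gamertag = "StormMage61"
1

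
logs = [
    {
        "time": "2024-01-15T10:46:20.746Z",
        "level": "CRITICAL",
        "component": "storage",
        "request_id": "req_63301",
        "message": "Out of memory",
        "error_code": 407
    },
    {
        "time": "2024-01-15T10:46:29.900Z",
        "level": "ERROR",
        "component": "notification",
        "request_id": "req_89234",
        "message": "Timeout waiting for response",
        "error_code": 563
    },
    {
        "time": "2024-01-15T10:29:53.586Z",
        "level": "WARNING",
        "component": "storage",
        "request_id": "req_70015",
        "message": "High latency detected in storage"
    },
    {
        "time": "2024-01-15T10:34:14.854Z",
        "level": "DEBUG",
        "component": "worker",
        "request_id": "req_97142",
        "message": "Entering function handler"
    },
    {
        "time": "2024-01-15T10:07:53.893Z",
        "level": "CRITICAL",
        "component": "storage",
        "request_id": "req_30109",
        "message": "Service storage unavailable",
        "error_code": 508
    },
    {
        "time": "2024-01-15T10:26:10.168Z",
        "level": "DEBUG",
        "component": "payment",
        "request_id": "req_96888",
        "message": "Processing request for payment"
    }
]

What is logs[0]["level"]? "CRITICAL"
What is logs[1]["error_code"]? 563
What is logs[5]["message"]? "Processing request for payment"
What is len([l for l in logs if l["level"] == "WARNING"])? 1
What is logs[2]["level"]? "WARNING"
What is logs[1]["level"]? "ERROR"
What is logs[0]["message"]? "Out of memory"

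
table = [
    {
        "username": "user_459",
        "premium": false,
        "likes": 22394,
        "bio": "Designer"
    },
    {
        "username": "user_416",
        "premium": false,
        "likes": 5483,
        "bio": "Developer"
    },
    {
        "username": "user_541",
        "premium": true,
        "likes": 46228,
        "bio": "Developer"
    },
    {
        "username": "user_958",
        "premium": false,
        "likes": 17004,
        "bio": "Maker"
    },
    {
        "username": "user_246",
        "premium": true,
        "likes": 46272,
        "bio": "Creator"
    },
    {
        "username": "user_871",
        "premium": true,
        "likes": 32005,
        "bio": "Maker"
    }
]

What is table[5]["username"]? "user_871"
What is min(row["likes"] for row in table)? 5483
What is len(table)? 6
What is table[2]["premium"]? True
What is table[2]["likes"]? 46228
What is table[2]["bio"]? "Developer"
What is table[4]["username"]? "user_246"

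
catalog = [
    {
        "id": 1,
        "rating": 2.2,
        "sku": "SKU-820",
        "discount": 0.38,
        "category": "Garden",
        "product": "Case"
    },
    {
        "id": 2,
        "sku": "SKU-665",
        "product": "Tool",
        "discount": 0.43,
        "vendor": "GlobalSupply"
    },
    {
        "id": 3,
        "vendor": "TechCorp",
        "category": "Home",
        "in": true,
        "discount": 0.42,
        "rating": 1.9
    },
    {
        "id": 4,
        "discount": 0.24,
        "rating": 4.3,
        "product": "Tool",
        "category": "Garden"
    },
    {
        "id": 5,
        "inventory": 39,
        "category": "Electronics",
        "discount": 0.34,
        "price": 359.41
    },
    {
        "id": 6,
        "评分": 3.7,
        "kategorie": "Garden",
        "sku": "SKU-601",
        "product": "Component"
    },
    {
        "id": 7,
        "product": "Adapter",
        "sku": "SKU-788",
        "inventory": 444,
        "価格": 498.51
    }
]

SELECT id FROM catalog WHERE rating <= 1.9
[3]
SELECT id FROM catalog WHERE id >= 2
[2, 3, 4, 5, 6, 7]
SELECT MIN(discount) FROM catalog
0.24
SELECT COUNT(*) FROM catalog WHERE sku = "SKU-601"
1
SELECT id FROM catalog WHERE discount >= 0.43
[2]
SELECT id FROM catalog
[1, 2, 3, 4, 5, 6, 7]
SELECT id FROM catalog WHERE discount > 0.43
[]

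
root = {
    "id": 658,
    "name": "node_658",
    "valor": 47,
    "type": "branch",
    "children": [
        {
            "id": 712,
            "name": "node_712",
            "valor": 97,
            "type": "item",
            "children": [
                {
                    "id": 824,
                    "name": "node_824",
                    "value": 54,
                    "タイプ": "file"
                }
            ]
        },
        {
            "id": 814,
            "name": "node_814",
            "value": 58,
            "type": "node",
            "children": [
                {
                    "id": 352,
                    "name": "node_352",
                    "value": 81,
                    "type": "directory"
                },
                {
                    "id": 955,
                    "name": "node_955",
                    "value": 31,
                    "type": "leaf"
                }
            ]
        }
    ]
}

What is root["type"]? "branch"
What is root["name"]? "node_658"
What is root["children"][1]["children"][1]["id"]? 955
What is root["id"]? 658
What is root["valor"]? 47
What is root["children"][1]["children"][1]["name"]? "node_955"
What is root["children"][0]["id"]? 712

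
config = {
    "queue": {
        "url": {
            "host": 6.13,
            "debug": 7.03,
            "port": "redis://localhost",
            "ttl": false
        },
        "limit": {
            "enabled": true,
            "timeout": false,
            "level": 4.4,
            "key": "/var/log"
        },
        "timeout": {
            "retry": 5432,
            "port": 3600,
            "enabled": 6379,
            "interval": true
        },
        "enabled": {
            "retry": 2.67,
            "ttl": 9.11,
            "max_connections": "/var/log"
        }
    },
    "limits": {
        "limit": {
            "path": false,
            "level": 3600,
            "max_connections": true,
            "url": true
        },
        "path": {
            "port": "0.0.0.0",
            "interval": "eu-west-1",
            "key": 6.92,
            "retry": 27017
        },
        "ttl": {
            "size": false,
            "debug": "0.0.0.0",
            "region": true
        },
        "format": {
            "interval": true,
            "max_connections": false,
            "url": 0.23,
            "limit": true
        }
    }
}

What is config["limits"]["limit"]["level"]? 3600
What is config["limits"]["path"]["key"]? 6.92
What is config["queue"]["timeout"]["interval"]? True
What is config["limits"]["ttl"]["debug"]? "0.0.0.0"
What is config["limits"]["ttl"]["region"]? True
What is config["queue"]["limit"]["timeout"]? False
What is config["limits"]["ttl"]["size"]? False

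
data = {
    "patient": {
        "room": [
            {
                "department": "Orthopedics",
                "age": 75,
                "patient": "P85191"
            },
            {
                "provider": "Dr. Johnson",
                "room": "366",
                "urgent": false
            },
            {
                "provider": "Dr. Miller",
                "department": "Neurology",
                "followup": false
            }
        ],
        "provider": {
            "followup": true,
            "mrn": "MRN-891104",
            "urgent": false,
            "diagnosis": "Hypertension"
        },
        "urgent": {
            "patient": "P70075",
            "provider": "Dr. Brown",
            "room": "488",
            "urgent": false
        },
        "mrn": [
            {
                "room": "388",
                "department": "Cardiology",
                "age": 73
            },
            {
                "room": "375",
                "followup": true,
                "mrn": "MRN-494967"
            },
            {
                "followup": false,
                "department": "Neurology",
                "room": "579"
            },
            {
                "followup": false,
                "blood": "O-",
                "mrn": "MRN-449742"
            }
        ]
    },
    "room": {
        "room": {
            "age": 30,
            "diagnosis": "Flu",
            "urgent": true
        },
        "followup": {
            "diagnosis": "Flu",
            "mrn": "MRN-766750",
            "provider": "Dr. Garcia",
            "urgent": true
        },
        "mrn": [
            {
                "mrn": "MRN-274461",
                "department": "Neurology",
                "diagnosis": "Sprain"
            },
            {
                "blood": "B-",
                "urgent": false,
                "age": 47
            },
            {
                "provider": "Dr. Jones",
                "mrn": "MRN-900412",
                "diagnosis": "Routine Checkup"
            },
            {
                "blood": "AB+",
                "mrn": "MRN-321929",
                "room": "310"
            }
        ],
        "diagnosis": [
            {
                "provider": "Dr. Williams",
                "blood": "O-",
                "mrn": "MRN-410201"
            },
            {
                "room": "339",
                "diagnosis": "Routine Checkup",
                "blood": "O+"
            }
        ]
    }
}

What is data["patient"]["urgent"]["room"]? "488"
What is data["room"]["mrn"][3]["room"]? "310"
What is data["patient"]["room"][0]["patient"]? "P85191"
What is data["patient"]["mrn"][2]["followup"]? False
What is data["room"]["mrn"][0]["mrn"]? "MRN-274461"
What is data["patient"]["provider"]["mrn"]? "MRN-891104"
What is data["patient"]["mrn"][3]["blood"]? "O-"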